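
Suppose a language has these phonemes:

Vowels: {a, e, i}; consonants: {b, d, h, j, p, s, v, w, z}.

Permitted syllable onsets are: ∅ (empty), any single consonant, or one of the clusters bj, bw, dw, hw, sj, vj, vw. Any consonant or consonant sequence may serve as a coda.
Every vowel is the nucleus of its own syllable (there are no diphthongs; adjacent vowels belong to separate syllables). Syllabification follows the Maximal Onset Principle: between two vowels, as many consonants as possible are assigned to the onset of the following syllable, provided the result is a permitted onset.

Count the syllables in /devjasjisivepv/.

Nuclei (vowels): e, a, i, i, e → 5 syllables.

5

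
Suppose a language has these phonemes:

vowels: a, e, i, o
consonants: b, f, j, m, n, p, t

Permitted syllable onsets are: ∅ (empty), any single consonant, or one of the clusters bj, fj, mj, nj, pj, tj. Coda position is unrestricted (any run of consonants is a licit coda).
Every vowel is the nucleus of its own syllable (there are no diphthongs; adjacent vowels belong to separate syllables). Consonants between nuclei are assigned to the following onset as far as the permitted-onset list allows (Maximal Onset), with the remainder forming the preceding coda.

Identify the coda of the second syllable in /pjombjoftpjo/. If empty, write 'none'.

Vowels present: o, o, o; each is a nucleus, giving 3 syllables.
/o…o/ gap (V1→V2): cluster /mbj/ — the longest permitted-onset suffix is /bj/; onset = /bj/, preceding coda = /m/.
/o…o/ gap (V2→V3): /ftpj/ splits as /ft/ + /pj/ (/pj/ is the longest suffix that is a licit onset).
Result: pjom.bjoft.pjo.
Syllable 2 is /bjoft/: onset /bj/, nucleus /o/, coda /ft/.

ft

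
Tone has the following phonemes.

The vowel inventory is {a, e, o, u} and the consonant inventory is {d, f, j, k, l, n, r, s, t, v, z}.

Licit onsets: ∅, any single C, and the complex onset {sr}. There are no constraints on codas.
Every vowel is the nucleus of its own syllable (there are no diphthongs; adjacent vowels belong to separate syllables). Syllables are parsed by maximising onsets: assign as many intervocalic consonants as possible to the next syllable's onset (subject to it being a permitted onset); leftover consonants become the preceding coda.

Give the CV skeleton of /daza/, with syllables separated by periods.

CV.CV

The vowels are a, a — 2 nuclei, so 2 syllables.
/a…a/ gap (V1→V2): just /z/ — single C goes to the following onset.
Syllabification: da.za.
Mapping each syllable to C/V: /da/ → CV, /za/ → CV.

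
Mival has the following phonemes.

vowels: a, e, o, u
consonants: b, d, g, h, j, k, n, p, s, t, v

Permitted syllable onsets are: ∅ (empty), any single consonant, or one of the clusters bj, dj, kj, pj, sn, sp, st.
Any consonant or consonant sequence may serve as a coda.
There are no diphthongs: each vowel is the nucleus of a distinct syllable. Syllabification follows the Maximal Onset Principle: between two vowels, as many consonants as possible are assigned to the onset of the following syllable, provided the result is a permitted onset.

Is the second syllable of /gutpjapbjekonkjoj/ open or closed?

Vowels present: u, a, e, o, o; each is a nucleus, giving 5 syllables.
/u…a/ gap (V1→V2): /tpj/ — longest licit onset from the right is /pj/, leaving /t/ as coda.
/a…e/ gap (V2→V3): /pbj/; trying suffixes from longest down, /bj/ is the first permitted one, so coda /p/ | onset /bj/.
/e…o/ gap (V3→V4): /k/ → onset of the next syllable (single consonants are always licit onsets).
/o…o/ gap (V4→V5): cluster /nkj/ — the longest permitted-onset suffix is /kj/; onset = /kj/, preceding coda = /n/.
So the parse is gut.pjap.bje.kon.kjoj.
Syllable 2 is /pjap/ with coda /p/, so it is closed.

closed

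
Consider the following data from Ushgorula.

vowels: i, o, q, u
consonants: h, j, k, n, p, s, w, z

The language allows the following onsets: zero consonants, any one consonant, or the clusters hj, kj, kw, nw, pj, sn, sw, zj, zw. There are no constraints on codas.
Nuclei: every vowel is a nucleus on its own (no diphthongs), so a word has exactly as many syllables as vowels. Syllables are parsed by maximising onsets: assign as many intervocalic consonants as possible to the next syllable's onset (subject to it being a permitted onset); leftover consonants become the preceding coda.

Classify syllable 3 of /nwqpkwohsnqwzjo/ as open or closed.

Vowels present: q, o, q, o; each is a nucleus, giving 4 syllables.
σ1/σ2 boundary: /pkw/; trying suffixes from longest down, /kw/ is the first permitted one, so coda /p/ | onset /kw/.
σ2/σ3 boundary: /hsn/ splits as /h/ + /sn/ (/sn/ is the longest suffix that is a licit onset).
σ3/σ4 boundary: cluster /wzj/ — the longest permitted-onset suffix is /zj/; onset = /zj/, preceding coda = /w/.
Result: nwqp.kwoh.snqw.zjo.
Syllable 3 is /snqw/ with coda /w/, so it is closed.

closed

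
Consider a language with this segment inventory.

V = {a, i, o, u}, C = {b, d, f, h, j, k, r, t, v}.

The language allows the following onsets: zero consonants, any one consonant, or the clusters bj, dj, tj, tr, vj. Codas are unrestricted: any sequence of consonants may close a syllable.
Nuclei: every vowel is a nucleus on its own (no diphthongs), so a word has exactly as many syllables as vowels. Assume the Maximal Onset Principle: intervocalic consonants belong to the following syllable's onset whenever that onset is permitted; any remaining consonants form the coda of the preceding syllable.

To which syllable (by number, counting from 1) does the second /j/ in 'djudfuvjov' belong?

3

Vowels present: u, u, o; each is a nucleus, giving 3 syllables.
V1 /u/ – V2 /u/: /df/ splits as /d/ + /f/ (/f/ is the longest suffix that is a licit onset).
V2 /u/ – V3 /o/: /vj/ — entire cluster is a permitted onset → onset /vj/, coda ∅.
Putting it together: djud.fu.vjov.
The second /j/ is in the onset of syllable 3 (/vjov/).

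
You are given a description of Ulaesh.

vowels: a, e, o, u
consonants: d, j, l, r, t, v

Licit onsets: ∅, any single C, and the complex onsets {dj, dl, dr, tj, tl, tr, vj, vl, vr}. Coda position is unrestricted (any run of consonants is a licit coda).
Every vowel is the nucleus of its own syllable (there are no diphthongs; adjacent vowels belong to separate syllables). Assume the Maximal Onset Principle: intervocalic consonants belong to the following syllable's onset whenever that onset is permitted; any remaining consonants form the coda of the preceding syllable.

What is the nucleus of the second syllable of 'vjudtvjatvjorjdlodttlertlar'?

a

Vowels present: u, a, o, o, e, a; each is a nucleus, giving 6 syllables.
The second nucleus (vowel 2 from the left) is /a/.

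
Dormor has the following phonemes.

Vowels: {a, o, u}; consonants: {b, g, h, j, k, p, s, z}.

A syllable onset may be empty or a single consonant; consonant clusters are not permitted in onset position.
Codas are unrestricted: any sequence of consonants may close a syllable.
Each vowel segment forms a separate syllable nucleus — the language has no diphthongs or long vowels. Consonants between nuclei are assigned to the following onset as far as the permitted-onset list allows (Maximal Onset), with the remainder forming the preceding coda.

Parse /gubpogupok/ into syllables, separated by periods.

Nuclei (vowels): u, o, u, o → 4 syllables.
σ1/σ2 boundary: cluster /bp/ — the longest permitted-onset suffix is /p/; onset = /p/, preceding coda = /b/.
σ2/σ3 boundary: just /g/ — single C goes to the following onset.
σ3/σ4 boundary: just /p/ — single C goes to the following onset.

gub.po.gu.pok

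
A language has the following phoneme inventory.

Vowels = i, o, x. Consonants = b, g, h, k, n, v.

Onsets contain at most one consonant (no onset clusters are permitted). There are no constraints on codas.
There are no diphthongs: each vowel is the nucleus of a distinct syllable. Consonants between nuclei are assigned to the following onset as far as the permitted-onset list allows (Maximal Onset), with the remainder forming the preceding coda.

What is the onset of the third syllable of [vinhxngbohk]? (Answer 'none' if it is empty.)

Nuclei (vowels): i, x, o → 3 syllables.
/i…x/ gap (V1→V2): /nh/; trying suffixes from longest down, /h/ is the first permitted one, so coda /n/ | onset /h/.
/x…o/ gap (V2→V3): /ngb/ — longest licit onset from the right is /b/, leaving /ng/ as coda.
So the parse is vin.hxng.bohk.
Syllable 3 is /bohk/: onset /b/, nucleus /o/, coda /hk/.

b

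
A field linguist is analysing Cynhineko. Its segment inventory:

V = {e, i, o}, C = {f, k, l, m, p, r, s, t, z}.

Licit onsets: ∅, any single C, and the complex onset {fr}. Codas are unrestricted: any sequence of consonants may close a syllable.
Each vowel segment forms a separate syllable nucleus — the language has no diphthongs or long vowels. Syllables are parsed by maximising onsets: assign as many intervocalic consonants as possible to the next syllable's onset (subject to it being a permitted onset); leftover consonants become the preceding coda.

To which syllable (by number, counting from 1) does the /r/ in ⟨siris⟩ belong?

Vowels present: i, i; each is a nucleus, giving 2 syllables.
/i…i/ gap (V1→V2): just /r/ — single C goes to the following onset.
Putting it together: si.ris.
The /r/ is in the onset of syllable 2 (/ris/).

2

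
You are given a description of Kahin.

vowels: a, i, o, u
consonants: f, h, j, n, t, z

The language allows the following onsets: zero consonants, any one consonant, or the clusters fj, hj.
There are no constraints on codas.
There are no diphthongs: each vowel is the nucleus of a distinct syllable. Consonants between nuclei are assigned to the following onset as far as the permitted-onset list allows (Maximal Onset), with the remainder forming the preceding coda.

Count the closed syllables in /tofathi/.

1

Vowels present: o, a, i; each is a nucleus, giving 3 syllables.
Between /o/ (V1) and /a/ (V2): just /f/ — single C goes to the following onset.
Between /a/ (V2) and /i/ (V3): /th/; trying suffixes from longest down, /h/ is the first permitted one, so coda /t/ | onset /h/.
Putting it together: to.fat.hi.
Classifying each syllable: /to/ (open), /fat/ (closed), /hi/ (open).
Closed syllables: 1.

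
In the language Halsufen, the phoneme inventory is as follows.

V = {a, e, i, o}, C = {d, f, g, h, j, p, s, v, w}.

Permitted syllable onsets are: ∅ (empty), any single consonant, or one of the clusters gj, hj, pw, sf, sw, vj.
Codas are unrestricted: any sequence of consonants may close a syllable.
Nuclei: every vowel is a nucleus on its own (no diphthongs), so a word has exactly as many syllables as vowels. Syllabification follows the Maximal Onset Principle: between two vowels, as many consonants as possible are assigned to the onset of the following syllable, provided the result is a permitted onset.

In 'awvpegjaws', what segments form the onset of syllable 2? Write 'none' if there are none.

p

Vowels present: a, e, a; each is a nucleus, giving 3 syllables.
/a…e/ gap (V1→V2): /wvp/ — longest licit onset from the right is /p/, leaving /wv/ as coda.
/e…a/ gap (V2→V3): /gj/ is a licit onset in full, so it all attaches to the next syllable.
Putting it together: awv.pe.gjaws.
Syllable 2 is /pe/: onset /p/, nucleus /e/, coda ∅.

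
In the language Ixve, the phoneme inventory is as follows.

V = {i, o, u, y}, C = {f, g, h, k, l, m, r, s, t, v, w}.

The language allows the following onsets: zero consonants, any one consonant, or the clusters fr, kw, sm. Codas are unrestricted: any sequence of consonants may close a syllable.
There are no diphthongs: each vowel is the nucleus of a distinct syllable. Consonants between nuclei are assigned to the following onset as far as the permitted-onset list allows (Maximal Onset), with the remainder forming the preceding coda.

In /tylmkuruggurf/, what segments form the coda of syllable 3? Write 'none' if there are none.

Vowels present: y, u, u, u; each is a nucleus, giving 4 syllables.
/y…u/ gap (V1→V2): /lmk/; trying suffixes from longest down, /k/ is the first permitted one, so coda /lm/ | onset /k/.
/u…u/ gap (V2→V3): just /r/ — single C goes to the following onset.
/u…u/ gap (V3→V4): /gg/ — longest licit onset from the right is /g/, leaving /g/ as coda.
Syllabification: tylm.ku.rug.gurf.
Syllable 3 is /rug/: onset /r/, nucleus /u/, coda /g/.

g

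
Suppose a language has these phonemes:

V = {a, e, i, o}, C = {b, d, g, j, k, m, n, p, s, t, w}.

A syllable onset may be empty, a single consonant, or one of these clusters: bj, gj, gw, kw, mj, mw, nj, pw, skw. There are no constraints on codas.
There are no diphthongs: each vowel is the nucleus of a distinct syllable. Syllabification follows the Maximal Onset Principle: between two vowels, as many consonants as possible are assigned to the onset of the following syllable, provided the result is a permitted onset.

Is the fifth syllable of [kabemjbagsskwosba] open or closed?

Vowels present: a, e, a, o, a; each is a nucleus, giving 5 syllables.
/a…e/ gap (V1→V2): /b/ → onset of the next syllable (single consonants are always licit onsets).
/e…a/ gap (V2→V3): /mjb/ splits as /mj/ + /b/ (/b/ is the longest suffix that is a licit onset).
/a…o/ gap (V3→V4): /gsskw/ splits as /gs/ + /skw/ (/skw/ is the longest suffix that is a licit onset).
/o…a/ gap (V4→V5): cluster /sb/ — the longest permitted-onset suffix is /b/; onset = /b/, preceding coda = /s/.
Syllabification: ka.bemj.bags.skwos.ba.
Syllable 5 is /ba/; it ends in its nucleus with no coda, so it is open.

open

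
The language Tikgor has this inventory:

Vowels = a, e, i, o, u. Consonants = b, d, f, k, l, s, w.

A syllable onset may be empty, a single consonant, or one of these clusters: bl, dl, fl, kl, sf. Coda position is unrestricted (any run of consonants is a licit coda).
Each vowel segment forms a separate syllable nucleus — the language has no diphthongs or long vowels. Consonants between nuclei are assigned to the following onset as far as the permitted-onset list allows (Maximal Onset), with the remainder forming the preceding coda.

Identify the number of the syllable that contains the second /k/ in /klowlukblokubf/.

2

Nuclei (vowels): o, u, o, u → 4 syllables.
V1 /o/ – V2 /u/: /wl/ — longest licit onset from the right is /l/, leaving /w/ as coda.
V2 /u/ – V3 /o/: /kbl/ splits as /k/ + /bl/ (/bl/ is the longest suffix that is a licit onset).
V3 /o/ – V4 /u/: /k/ → onset of the next syllable (single consonants are always licit onsets).
Putting it together: klow.luk.blo.kubf.
The second /k/ is in the coda of syllable 2 (/luk/).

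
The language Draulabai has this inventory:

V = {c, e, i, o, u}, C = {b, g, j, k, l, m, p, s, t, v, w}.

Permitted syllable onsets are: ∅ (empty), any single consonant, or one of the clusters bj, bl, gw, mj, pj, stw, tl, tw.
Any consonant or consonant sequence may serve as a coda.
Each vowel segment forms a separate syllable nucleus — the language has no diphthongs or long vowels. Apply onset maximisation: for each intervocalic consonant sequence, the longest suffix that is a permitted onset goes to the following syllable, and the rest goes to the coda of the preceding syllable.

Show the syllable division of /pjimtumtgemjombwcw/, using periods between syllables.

The vowels are i, u, e, o, c — 5 nuclei, so 5 syllables.
/i…u/ gap (V1→V2): cluster /mt/ — the longest permitted-onset suffix is /t/; onset = /t/, preceding coda = /m/.
/u…e/ gap (V2→V3): /mtg/; trying suffixes from longest down, /g/ is the first permitted one, so coda /mt/ | onset /g/.
/e…o/ gap (V3→V4): cluster /mj/ — /mj/ is itself a permitted onset, so the whole cluster goes right; preceding coda = ∅.
/o…c/ gap (V4→V5): /mbw/ — longest licit onset from the right is /w/, leaving /mb/ as coda.

pjim.tumt.ge.mjomb.wcw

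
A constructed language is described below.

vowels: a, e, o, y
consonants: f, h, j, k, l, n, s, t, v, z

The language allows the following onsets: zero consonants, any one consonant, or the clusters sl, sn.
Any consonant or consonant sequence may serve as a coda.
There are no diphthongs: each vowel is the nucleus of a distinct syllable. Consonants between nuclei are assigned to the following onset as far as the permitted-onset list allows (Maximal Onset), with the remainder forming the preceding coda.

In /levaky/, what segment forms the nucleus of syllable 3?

The vowels are e, a, y — 3 nuclei, so 3 syllables.
The third nucleus (vowel 3 from the left) is /y/.

y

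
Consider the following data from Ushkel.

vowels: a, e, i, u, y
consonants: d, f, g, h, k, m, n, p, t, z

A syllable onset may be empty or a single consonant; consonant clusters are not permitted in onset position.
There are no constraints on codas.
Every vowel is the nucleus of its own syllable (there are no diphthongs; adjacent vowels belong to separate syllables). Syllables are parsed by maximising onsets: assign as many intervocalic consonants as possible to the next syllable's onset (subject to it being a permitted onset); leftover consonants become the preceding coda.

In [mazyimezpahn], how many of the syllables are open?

3

Nuclei (vowels): a, y, i, e, a → 5 syllables.
Between /a/ (V1) and /y/ (V2): just /z/ — single C goes to the following onset.
Between /y/ (V2) and /i/ (V3): hiatus — the boundary sits between the two vowels.
Between /i/ (V3) and /e/ (V4): /m/ → onset of the next syllable (single consonants are always licit onsets).
Between /e/ (V4) and /a/ (V5): /zp/ — longest licit onset from the right is /p/, leaving /z/ as coda.
Syllabification: ma.zy.i.mez.pahn.
Classifying each syllable: /ma/ (open), /zy/ (open), /i/ (open), /mez/ (closed), /pahn/ (closed).
Open syllables: 3.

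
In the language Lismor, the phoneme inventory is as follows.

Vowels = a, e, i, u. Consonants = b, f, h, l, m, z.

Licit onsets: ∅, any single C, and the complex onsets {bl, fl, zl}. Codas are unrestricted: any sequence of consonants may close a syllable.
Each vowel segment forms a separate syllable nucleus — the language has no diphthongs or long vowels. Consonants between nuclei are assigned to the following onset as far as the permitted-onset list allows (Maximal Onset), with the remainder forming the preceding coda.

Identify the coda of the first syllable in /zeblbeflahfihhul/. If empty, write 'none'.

Nuclei (vowels): e, e, a, i, u → 5 syllables.
σ1/σ2 boundary: /blb/; trying suffixes from longest down, /b/ is the first permitted one, so coda /bl/ | onset /b/.
σ2/σ3 boundary: /fl/ — entire cluster is a permitted onset → onset /fl/, coda ∅.
σ3/σ4 boundary: /hf/ — longest licit onset from the right is /f/, leaving /h/ as coda.
σ4/σ5 boundary: /hh/; trying suffixes from longest down, /h/ is the first permitted one, so coda /h/ | onset /h/.
Syllabification: zebl.be.flah.fih.hul.
Syllable 1 is /zebl/: onset /z/, nucleus /e/, coda /bl/.

bl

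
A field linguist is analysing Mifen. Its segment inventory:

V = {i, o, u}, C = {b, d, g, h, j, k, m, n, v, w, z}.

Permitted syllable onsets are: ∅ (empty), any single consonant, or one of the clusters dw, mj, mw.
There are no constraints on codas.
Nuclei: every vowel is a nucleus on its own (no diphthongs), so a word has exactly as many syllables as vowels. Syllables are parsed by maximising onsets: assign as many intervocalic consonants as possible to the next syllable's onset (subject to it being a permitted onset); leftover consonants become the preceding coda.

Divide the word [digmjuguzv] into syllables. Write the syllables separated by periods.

Nuclei (vowels): i, u, u → 3 syllables.
σ1/σ2 boundary: /gmj/ — longest licit onset from the right is /mj/, leaving /g/ as coda.
σ2/σ3 boundary: /g/ → onset of the next syllable (single consonants are always licit onsets).

dig.mju.guzv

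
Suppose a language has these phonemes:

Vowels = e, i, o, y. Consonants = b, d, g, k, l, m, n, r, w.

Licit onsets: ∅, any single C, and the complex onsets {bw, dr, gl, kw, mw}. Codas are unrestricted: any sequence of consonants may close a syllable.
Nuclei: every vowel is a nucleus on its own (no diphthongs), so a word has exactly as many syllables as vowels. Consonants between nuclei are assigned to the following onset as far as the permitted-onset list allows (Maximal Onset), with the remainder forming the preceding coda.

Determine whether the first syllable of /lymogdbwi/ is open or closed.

open

The vowels are y, o, i — 3 nuclei, so 3 syllables.
Between /y/ (V1) and /o/ (V2): /m/ is a single consonant, so it becomes the next onset.
Between /o/ (V2) and /i/ (V3): /gdbw/; trying suffixes from longest down, /bw/ is the first permitted one, so coda /gd/ | onset /bw/.
Result: ly.mogd.bwi.
Syllable 1 is /ly/; it ends in its nucleus with no coda, so it is open.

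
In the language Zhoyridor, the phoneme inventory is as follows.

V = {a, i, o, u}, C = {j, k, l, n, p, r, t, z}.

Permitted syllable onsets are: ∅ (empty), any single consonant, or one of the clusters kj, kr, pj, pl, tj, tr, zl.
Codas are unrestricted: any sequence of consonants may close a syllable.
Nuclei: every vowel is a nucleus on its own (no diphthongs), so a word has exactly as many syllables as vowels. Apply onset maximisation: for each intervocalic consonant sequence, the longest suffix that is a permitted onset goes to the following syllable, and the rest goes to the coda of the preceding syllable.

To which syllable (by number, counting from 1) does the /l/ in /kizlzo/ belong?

Vowels present: i, o; each is a nucleus, giving 2 syllables.
Between /i/ (V1) and /o/ (V2): /zlz/; trying suffixes from longest down, /z/ is the first permitted one, so coda /zl/ | onset /z/.
Syllabification: kizl.zo.
The /l/ is in the coda of syllable 1 (/kizl/).

1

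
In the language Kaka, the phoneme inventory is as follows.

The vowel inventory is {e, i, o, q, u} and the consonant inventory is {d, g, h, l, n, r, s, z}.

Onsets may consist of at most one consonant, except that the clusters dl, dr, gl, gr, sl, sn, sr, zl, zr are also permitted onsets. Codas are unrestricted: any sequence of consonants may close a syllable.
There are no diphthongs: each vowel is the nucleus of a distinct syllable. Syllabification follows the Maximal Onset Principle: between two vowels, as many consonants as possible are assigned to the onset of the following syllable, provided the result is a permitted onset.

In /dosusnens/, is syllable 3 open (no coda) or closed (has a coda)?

The vowels are o, u, e — 3 nuclei, so 3 syllables.
Between /o/ (V1) and /u/ (V2): /s/ → onset of the next syllable (single consonants are always licit onsets).
Between /u/ (V2) and /e/ (V3): /sn/ is a licit onset in full, so it all attaches to the next syllable.
Syllabification: do.su.snens.
Syllable 3 is /snens/ with coda /ns/, so it is closed.

closed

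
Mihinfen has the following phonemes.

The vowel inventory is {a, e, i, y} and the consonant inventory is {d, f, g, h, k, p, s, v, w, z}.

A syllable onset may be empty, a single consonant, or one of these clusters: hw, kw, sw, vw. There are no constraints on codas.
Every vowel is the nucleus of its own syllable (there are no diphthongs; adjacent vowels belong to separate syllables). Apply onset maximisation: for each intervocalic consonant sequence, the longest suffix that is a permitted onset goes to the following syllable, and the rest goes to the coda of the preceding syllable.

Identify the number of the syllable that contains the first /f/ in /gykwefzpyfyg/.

2

Nuclei (vowels): y, e, y, y → 4 syllables.
V1 /y/ – V2 /e/: /kw/ — entire cluster is a permitted onset → onset /kw/, coda ∅.
V2 /e/ – V3 /y/: /fzp/ splits as /fz/ + /p/ (/p/ is the longest suffix that is a licit onset).
V3 /y/ – V4 /y/: just /f/ — single C goes to the following onset.
Syllabification: gy.kwefz.py.fyg.
The first /f/ is in the coda of syllable 2 (/kwefz/).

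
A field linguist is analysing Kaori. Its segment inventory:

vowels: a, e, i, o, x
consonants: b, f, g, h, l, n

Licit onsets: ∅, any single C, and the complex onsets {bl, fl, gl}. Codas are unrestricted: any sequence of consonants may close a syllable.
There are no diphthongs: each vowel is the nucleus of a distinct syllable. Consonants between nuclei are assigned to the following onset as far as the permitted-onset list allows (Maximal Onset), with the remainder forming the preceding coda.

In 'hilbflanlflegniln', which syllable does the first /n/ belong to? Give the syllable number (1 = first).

Nuclei (vowels): i, a, e, i → 4 syllables.
Between /i/ (V1) and /a/ (V2): /lbfl/; trying suffixes from longest down, /fl/ is the first permitted one, so coda /lb/ | onset /fl/.
Between /a/ (V2) and /e/ (V3): /nlfl/; trying suffixes from longest down, /fl/ is the first permitted one, so coda /nl/ | onset /fl/.
Between /e/ (V3) and /i/ (V4): cluster /gn/ — the longest permitted-onset suffix is /n/; onset = /n/, preceding coda = /g/.
So the parse is hilb.flanl.fleg.niln.
The first /n/ is in the coda of syllable 2 (/flanl/).

2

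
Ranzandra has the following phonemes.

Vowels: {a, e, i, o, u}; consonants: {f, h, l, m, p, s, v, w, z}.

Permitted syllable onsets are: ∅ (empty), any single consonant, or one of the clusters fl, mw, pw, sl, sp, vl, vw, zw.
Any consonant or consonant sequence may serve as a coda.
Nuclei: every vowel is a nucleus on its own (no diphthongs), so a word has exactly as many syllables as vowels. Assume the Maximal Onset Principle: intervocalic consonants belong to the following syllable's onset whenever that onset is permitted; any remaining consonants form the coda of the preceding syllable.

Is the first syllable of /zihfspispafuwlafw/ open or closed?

Nuclei (vowels): i, i, a, u, a → 5 syllables.
Between /i/ (V1) and /i/ (V2): /hfsp/ — longest licit onset from the right is /sp/, leaving /hf/ as coda.
Between /i/ (V2) and /a/ (V3): /sp/ — entire cluster is a permitted onset → onset /sp/, coda ∅.
Between /a/ (V3) and /u/ (V4): /f/ → onset of the next syllable (single consonants are always licit onsets).
Between /u/ (V4) and /a/ (V5): /wl/ splits as /w/ + /l/ (/l/ is the longest suffix that is a licit onset).
Syllabification: zihf.spi.spa.fuw.lafw.
Syllable 1 is /zihf/ with coda /hf/, so it is closed.

closed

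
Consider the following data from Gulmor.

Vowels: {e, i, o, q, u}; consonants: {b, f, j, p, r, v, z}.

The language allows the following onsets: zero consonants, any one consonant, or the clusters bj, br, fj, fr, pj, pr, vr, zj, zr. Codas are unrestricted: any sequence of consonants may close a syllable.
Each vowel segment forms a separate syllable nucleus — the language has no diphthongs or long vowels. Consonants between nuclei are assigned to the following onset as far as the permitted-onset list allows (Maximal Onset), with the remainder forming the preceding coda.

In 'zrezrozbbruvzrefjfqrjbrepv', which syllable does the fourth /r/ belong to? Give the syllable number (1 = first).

4

Vowels present: e, o, u, e, q, e; each is a nucleus, giving 6 syllables.
σ1/σ2 boundary: cluster /zr/ — /zr/ is itself a permitted onset, so the whole cluster goes right; preceding coda = ∅.
σ2/σ3 boundary: /zbbr/ — longest licit onset from the right is /br/, leaving /zb/ as coda.
σ3/σ4 boundary: /vzr/ — longest licit onset from the right is /zr/, leaving /v/ as coda.
σ4/σ5 boundary: /fjf/ — longest licit onset from the right is /f/, leaving /fj/ as coda.
σ5/σ6 boundary: /rjbr/ splits as /rj/ + /br/ (/br/ is the longest suffix that is a licit onset).
Result: zre.zrozb.bruv.zrefj.fqrj.brepv.
The fourth /r/ is in the onset of syllable 4 (/zrefj/).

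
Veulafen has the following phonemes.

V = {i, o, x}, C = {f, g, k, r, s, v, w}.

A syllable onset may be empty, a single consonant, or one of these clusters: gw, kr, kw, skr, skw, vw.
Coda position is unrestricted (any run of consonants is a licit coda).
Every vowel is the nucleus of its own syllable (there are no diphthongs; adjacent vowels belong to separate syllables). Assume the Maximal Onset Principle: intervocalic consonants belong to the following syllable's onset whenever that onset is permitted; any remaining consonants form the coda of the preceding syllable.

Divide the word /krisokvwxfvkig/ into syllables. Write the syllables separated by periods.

kri.sok.vwxfv.kig

Nuclei (vowels): i, o, x, i → 4 syllables.
σ1/σ2 boundary: just /s/ — single C goes to the following onset.
σ2/σ3 boundary: /kvw/ splits as /k/ + /vw/ (/vw/ is the longest suffix that is a licit onset).
σ3/σ4 boundary: /fvk/; trying suffixes from longest down, /k/ is the first permitted one, so coda /fv/ | onset /k/.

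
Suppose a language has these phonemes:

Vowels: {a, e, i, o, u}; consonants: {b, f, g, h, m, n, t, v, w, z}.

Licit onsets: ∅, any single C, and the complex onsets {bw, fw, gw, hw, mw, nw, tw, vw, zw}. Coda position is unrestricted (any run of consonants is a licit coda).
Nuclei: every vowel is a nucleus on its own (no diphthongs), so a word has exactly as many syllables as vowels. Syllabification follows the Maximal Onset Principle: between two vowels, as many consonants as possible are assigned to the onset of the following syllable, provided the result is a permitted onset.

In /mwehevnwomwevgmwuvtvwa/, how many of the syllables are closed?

3

Nuclei (vowels): e, e, o, e, u, a → 6 syllables.
σ1/σ2 boundary: just /h/ — single C goes to the following onset.
σ2/σ3 boundary: /vnw/ — longest licit onset from the right is /nw/, leaving /v/ as coda.
σ3/σ4 boundary: cluster /mw/ — /mw/ is itself a permitted onset, so the whole cluster goes right; preceding coda = ∅.
σ4/σ5 boundary: cluster /vgmw/ — the longest permitted-onset suffix is /mw/; onset = /mw/, preceding coda = /vg/.
σ5/σ6 boundary: /vtvw/ — longest licit onset from the right is /vw/, leaving /vt/ as coda.
So the parse is mwe.hev.nwo.mwevg.mwuvt.vwa.
Classifying each syllable: /mwe/ (open), /hev/ (closed), /nwo/ (open), /mwevg/ (closed), /mwuvt/ (closed), /vwa/ (open).
Closed syllables: 3.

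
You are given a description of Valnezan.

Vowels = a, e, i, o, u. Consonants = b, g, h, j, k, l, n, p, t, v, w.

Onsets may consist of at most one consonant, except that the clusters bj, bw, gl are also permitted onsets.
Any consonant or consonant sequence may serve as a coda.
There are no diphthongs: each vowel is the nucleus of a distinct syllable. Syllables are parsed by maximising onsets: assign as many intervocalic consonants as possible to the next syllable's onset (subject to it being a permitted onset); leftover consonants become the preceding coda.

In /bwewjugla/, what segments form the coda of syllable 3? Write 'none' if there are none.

Nuclei (vowels): e, u, a → 3 syllables.
σ1/σ2 boundary: /wj/ — longest licit onset from the right is /j/, leaving /w/ as coda.
σ2/σ3 boundary: /gl/ is a licit onset in full, so it all attaches to the next syllable.
Putting it together: bwew.ju.gla.
Syllable 3 is /gla/: onset /gl/, nucleus /a/, coda ∅.

none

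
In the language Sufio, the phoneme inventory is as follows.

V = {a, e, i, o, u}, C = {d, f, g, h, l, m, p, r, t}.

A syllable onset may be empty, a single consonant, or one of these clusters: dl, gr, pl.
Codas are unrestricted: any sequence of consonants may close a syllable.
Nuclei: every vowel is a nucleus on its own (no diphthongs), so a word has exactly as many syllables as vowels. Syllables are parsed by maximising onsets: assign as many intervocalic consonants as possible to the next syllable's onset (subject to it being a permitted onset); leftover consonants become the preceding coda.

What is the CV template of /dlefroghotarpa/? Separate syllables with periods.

CCVC.CVC.CV.CVC.CV

Vowels present: e, o, o, a, a; each is a nucleus, giving 5 syllables.
Between /e/ (V1) and /o/ (V2): /fr/ splits as /f/ + /r/ (/r/ is the longest suffix that is a licit onset).
Between /o/ (V2) and /o/ (V3): cluster /gh/ — the longest permitted-onset suffix is /h/; onset = /h/, preceding coda = /g/.
Between /o/ (V3) and /a/ (V4): just /t/ — single C goes to the following onset.
Between /a/ (V4) and /a/ (V5): /rp/ splits as /r/ + /p/ (/p/ is the longest suffix that is a licit onset).
Syllabification: dlef.rog.ho.tar.pa.
Mapping each syllable to C/V: /dlef/ → CCVC, /rog/ → CVC, /ho/ → CV, /tar/ → CVC, /pa/ → CV.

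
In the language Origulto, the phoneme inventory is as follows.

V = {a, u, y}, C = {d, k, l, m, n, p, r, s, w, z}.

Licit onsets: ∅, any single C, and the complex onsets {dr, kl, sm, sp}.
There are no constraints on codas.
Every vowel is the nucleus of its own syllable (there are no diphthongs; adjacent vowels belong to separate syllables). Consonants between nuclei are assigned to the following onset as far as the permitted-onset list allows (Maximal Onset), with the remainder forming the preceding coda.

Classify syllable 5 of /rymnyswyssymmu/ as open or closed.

Nuclei (vowels): y, y, y, y, u → 5 syllables.
V1 /y/ – V2 /y/: /mn/; trying suffixes from longest down, /n/ is the first permitted one, so coda /m/ | onset /n/.
V2 /y/ – V3 /y/: /sw/ — longest licit onset from the right is /w/, leaving /s/ as coda.
V3 /y/ – V4 /y/: /ss/ — longest licit onset from the right is /s/, leaving /s/ as coda.
V4 /y/ – V5 /u/: /mm/ — longest licit onset from the right is /m/, leaving /m/ as coda.
Putting it together: rym.nys.wys.sym.mu.
Syllable 5 is /mu/; it ends in its nucleus with no coda, so it is open.

open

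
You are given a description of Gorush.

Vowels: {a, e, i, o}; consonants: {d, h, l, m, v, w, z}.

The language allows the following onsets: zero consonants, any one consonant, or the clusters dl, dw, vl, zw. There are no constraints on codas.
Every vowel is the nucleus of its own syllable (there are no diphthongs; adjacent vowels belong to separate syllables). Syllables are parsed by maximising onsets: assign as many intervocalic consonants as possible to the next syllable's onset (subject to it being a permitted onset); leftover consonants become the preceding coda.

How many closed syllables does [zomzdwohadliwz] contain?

Vowels present: o, o, a, i; each is a nucleus, giving 4 syllables.
σ1/σ2 boundary: cluster /mzdw/ — the longest permitted-onset suffix is /dw/; onset = /dw/, preceding coda = /mz/.
σ2/σ3 boundary: /h/ is a single consonant, so it becomes the next onset.
σ3/σ4 boundary: /dl/ — entire cluster is a permitted onset → onset /dl/, coda ∅.
Syllabification: zomz.dwo.ha.dliwz.
Classifying each syllable: /zomz/ (closed), /dwo/ (open), /ha/ (open), /dliwz/ (closed).
Closed syllables: 2.

2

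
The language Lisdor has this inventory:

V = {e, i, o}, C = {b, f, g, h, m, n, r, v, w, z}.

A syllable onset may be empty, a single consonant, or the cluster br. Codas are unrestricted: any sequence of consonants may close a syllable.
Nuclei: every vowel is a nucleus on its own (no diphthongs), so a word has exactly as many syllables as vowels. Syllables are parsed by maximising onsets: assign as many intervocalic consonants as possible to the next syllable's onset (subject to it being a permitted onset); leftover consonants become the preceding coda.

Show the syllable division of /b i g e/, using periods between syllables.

bi.ge

Nuclei (vowels): i, e → 2 syllables.
/i…e/ gap (V1→V2): /g/ is a single consonant, so it becomes the next onset.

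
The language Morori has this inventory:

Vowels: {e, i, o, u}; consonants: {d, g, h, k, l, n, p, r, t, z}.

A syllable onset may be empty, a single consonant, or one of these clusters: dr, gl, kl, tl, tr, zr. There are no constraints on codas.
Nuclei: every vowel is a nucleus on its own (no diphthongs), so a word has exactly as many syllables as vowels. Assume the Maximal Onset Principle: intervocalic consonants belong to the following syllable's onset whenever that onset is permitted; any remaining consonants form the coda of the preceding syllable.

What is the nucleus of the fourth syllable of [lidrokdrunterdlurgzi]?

Vowels present: i, o, u, e, u, i; each is a nucleus, giving 6 syllables.
The fourth nucleus (vowel 4 from the left) is /e/.

e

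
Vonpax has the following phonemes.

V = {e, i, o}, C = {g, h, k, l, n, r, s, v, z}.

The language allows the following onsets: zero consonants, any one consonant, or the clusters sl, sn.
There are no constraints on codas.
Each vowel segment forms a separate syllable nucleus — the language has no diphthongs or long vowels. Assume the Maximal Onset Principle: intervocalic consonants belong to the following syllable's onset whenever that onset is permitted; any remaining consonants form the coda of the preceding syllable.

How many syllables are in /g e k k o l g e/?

3

Nuclei (vowels): e, o, e → 3 syllables.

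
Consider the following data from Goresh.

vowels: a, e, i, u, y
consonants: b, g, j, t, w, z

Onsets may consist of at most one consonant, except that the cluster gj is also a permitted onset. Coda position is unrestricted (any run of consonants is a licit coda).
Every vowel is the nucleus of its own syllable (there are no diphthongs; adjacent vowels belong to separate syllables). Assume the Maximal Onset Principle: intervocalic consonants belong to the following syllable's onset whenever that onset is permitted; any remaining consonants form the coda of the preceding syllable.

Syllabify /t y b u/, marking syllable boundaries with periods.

Vowels present: y, u; each is a nucleus, giving 2 syllables.
/y…u/ gap (V1→V2): just /b/ — single C goes to the following onset.

ty.bu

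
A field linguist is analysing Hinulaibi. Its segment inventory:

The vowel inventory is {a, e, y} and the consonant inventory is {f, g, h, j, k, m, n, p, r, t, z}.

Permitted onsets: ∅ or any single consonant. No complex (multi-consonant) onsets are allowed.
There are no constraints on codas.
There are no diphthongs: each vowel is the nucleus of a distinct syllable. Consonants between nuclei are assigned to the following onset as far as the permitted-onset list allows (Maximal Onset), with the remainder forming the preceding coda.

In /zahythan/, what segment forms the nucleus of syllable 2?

Vowels present: a, y, a; each is a nucleus, giving 3 syllables.
The second nucleus (vowel 2 from the left) is /y/.

y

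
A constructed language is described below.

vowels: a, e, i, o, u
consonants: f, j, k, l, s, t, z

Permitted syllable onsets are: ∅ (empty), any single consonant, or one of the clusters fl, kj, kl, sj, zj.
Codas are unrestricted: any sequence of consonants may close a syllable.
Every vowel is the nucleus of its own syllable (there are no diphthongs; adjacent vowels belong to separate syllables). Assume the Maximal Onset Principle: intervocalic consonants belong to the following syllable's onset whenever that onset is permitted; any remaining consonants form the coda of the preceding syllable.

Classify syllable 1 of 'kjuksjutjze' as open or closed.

closed

Nuclei (vowels): u, u, e → 3 syllables.
V1 /u/ – V2 /u/: cluster /ksj/ — the longest permitted-onset suffix is /sj/; onset = /sj/, preceding coda = /k/.
V2 /u/ – V3 /e/: /tjz/ splits as /tj/ + /z/ (/z/ is the longest suffix that is a licit onset).
Syllabification: kjuk.sjutj.ze.
Syllable 1 is /kjuk/ with coda /k/, so it is closed.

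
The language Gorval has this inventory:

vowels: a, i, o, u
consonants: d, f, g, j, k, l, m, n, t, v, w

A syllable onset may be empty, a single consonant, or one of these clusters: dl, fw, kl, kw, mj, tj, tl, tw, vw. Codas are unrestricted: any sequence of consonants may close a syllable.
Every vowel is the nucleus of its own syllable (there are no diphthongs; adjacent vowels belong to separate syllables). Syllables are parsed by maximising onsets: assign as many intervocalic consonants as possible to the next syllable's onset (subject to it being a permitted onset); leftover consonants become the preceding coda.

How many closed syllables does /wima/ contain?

The vowels are i, a — 2 nuclei, so 2 syllables.
/i…a/ gap (V1→V2): /m/ is a single consonant, so it becomes the next onset.
So the parse is wi.ma.
Classifying each syllable: /wi/ (open), /ma/ (open).
Closed syllables: 0.

0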